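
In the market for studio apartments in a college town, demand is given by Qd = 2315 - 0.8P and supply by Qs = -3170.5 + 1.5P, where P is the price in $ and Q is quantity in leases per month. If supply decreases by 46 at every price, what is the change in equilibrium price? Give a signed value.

ΔP = 20

Set Qd = Qs: 2315 - 0.8P = -3170.5 + 1.5P, so 5485.5 = 2.3P and P* = 2385.
Plugging P* into demand: Q* = 2315 - 0.8(2385) = 407.
After the shift, supply is Qs = -3216.5 + 1.5P.
Re-solving, 2.3P = 5531.5 gives P = 2405 and Q = 391.
ΔP = 2405 - 2385 = 20.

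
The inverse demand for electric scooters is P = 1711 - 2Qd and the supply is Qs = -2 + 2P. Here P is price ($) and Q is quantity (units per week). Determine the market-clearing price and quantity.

Rewriting in direct form: Qd = 855.5 - 0.5P.
At equilibrium Qd = Qs, so 855.5 - 0.5P = -2 + 2P; collecting terms, 857.5 = 2.5P and P* = 343.
Plugging P* into demand: Q* = 855.5 - 0.5(343) = 684.

P* = 343, Q* = 684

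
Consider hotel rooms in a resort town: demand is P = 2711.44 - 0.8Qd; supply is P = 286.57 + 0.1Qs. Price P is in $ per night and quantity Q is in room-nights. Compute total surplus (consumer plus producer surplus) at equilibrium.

Rewriting in direct form: Qd = 3389.3 - 1.25P and Qs = -2865.7 + 10P.
Set Qd = Qs: 3389.3 - 1.25P = -2865.7 + 10P, so 6255 = 11.25P and P* = 556.
Plugging P* into demand: Q* = 3389.3 - 1.25(556) = 2694.3.
Demand choke price = 2711.44; supply choke price = 286.57. CS = ½(2711.44 - 556)(2694.3) = 2903700.996; PS = ½(556 - 286.57)(2694.3) = 362962.6245. Total surplus = 3266663.6205.

Total surplus = 3266663.6205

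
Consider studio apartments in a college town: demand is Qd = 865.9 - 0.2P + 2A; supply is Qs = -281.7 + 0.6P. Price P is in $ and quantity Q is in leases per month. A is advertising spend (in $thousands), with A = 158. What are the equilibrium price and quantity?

P* = 1829.5, Q* = 816

With A = 158, demand is Qd = 1181.9 - 0.2P.
The market clears where 1181.9 - 0.2P = -281.7 + 0.6P. Rearranging, 0.8P = 1463.6, hence P* = 1829.5.
Plugging P* into demand: Q* = 1181.9 - 0.2(1829.5) = 816.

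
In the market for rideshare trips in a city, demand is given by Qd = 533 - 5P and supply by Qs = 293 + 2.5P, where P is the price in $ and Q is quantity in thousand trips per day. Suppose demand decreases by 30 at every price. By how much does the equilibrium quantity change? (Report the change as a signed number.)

Equating demand and supply, 533 - 5P = 293 + 2.5P gives 7.5P = 240, so P* = 32.
Then Q* = 533 - 5(32) = 373.
After the shift, demand is Qd = 503 - 5P.
New equilibrium: 210 = 7.5P, so P = 28 and Q = 363.
ΔQ = 363 - 373 = -10.

ΔQ = -10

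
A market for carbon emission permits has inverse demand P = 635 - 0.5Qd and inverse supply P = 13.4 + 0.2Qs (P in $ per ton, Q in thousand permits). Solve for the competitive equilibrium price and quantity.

P* = 191, Q* = 888

In direct form, Qd = 1270 - 2P and Qs = -67 + 5P.
At equilibrium Qd = Qs, so 1270 - 2P = -67 + 5P; collecting terms, 1337 = 7P and P* = 191.
Plugging P* into demand: Q* = 1270 - 2(191) = 888.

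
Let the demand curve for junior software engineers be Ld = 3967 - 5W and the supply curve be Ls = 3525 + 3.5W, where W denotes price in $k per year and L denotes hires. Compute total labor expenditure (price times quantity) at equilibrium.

Total labor expenditure = 192764

The market clears where 3967 - 5W = 3525 + 3.5W. Rearranging, 8.5W = 442, hence W* = 52.
Then L* = 3967 - 5(52) = 3707.
Total labor expenditure = W* × L* = 52 × 3707 = 192764.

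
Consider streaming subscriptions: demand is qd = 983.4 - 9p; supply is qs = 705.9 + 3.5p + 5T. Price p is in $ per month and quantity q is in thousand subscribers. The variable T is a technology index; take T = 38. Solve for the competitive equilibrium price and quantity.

p* = 7, q* = 920.4

With T = 38, supply is qs = 895.9 + 3.5p.
Equating demand and supply, 983.4 - 9p = 895.9 + 3.5p gives 12.5p = 87.5, so p* = 7.
Then q* = 983.4 - 9(7) = 920.4.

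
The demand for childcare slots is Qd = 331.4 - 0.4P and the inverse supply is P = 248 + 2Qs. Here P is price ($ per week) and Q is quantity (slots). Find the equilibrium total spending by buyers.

Inverting to quantity form: Qs = -124 + 0.5P.
The market clears where 331.4 - 0.4P = -124 + 0.5P. Rearranging, 0.9P = 455.4, hence P* = 506.
From the demand curve, Q* = 331.4 - 0.4(506) = 129.
Total spending by buyers = P* × Q* = 506 × 129 = 65274.

Total spending by buyers = 65274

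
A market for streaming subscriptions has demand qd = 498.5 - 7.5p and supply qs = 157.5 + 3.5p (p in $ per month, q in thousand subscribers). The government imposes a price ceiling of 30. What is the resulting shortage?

Evaluating both curves at the ceiling price 30 gives qd = 273.5, qs = 262.5.
Shortage = qd - qs = 273.5 - 262.5 = 11.

Shortage = 11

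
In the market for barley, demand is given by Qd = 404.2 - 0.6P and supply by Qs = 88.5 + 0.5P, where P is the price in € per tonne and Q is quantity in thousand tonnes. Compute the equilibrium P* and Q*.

P* = 287, Q* = 232

Set Qd = Qs: 404.2 - 0.6P = 88.5 + 0.5P, so 315.7 = 1.1P and P* = 287.
Then Q* = 404.2 - 0.6(287) = 232.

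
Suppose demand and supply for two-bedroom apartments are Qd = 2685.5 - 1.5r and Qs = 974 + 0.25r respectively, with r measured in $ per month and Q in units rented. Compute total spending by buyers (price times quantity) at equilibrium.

Total spending by buyers = 1191693

Equating demand and supply, 2685.5 - 1.5r = 974 + 0.25r gives 1.75r = 1711.5, so r* = 978.
From the demand curve, Q* = 2685.5 - 1.5(978) = 1218.5.
Total spending by buyers = r* × Q* = 978 × 1218.5 = 1191693.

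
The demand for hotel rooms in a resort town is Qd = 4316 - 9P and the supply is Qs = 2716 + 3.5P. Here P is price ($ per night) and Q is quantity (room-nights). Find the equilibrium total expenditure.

Equating demand and supply, 4316 - 9P = 2716 + 3.5P gives 12.5P = 1600, so P* = 128.
Substitute back: Q* = 4316 - 9(128) = 3164.
Total expenditure = P* × Q* = 128 × 3164 = 404992.

Total expenditure = 404992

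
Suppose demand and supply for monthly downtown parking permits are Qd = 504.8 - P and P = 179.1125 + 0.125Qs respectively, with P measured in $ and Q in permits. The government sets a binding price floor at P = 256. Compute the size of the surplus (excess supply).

Surplus = 366.3

Solving each curve for Q: Qs = -1432.9 + 8P.
With P fixed at 256, quantity demanded is 248.8 and quantity supplied is 615.1.
Surplus = Qs - Qd = 615.1 - 248.8 = 366.3.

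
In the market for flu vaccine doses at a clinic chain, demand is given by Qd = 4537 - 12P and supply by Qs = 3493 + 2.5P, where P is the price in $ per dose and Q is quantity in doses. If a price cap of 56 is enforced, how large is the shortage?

With P fixed at 56, quantity demanded is 3865 and quantity supplied is 3633.
Shortage = Qd - Qs = 3865 - 3633 = 232.

Shortage = 232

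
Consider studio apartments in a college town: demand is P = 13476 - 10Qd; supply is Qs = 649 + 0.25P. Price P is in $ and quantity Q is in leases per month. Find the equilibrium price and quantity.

In direct form, Qd = 1347.6 - 0.1P.
Equating demand and supply, 1347.6 - 0.1P = 649 + 0.25P gives 0.35P = 698.6, so P* = 1996.
Then Q* = 1347.6 - 0.1(1996) = 1148.

P* = 1996, Q* = 1148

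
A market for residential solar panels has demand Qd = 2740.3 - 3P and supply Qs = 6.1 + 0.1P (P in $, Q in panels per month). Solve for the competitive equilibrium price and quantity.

P* = 882, Q* = 94.3

The market clears where 2740.3 - 3P = 6.1 + 0.1P. Rearranging, 3.1P = 2734.2, hence P* = 882.
Then Q* = 2740.3 - 3(882) = 94.3.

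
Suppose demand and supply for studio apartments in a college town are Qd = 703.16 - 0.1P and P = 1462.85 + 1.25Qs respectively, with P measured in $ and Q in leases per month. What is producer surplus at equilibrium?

Producer surplus = 153140.625

Rewriting in direct form: Qs = -1170.28 + 0.8P.
The market clears where 703.16 - 0.1P = -1170.28 + 0.8P. Rearranging, 0.9P = 1873.44, hence P* = 2081.6.
Substitute back: Q* = 703.16 - 0.1(2081.6) = 495.
Supply choke price (Qs = 0): P = 1462.85. Producer surplus = ½ × (2081.6 - 1462.85) × 495 = 153140.625.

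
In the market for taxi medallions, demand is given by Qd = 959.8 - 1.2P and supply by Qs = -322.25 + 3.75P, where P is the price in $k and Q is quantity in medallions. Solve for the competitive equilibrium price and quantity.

P* = 259, Q* = 649

Set Qd = Qs: 959.8 - 1.2P = -322.25 + 3.75P, so 1282.05 = 4.95P and P* = 259.
Substitute back: Q* = 959.8 - 1.2(259) = 649.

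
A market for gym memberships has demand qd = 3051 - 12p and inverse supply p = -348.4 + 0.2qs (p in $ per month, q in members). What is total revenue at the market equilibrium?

Solving each curve for q: qs = 1742 + 5p.
Set qd = qs: 3051 - 12p = 1742 + 5p, so 1309 = 17p and p* = 77.
From the demand curve, q* = 3051 - 12(77) = 2127.
Total revenue = p* × q* = 77 × 2127 = 163779.

Total revenue = 163779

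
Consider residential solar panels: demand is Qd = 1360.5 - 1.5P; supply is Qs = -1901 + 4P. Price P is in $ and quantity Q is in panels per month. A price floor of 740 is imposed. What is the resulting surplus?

At P = 740: Qd = 250.5 and Qs = 1059.
Surplus = Qs - Qd = 1059 - 250.5 = 808.5.

Surplus = 808.5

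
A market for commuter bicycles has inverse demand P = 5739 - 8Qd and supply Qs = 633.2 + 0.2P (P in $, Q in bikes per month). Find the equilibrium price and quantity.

Inverting to quantity form: Qd = 717.375 - 0.125P.
At equilibrium Qd = Qs, so 717.375 - 0.125P = 633.2 + 0.2P; collecting terms, 84.175 = 0.325P and P* = 259.
From the demand curve, Q* = 717.375 - 0.125(259) = 685.

P* = 259, Q* = 685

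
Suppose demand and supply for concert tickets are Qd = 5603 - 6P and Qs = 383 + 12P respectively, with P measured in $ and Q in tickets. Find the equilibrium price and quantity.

At equilibrium Qd = Qs, so 5603 - 6P = 383 + 12P; collecting terms, 5220 = 18P and P* = 290.
Substitute back: Q* = 5603 - 6(290) = 3863.

P* = 290, Q* = 3863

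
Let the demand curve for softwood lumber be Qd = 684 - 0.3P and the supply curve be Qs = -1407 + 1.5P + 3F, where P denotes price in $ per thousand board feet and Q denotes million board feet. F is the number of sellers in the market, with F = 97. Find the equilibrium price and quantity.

With F = 97, supply is Qs = -1116 + 1.5P.
Equating demand and supply, 684 - 0.3P = -1116 + 1.5P gives 1.8P = 1800, so P* = 1000.
Substitute back: Q* = 684 - 0.3(1000) = 384.

P* = 1000, Q* = 384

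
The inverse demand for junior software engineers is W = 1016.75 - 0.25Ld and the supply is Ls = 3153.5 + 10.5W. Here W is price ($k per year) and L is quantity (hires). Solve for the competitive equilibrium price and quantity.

W* = 63, L* = 3815

Solving each curve for L: Ld = 4067 - 4W.
At equilibrium Ld = Ls, so 4067 - 4W = 3153.5 + 10.5W; collecting terms, 913.5 = 14.5W and W* = 63.
Then L* = 4067 - 4(63) = 3815.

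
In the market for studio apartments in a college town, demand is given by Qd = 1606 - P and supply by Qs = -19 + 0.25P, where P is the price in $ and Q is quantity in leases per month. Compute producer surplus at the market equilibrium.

Producer surplus = 187272

The market clears where 1606 - P = -19 + 0.25P. Rearranging, 1.25P = 1625, hence P* = 1300.
Plugging P* into demand: Q* = 1606 - 1300 = 306.
Supply choke price (Qs = 0): P = 76. Producer surplus = ½ × (1300 - 76) × 306 = 187272.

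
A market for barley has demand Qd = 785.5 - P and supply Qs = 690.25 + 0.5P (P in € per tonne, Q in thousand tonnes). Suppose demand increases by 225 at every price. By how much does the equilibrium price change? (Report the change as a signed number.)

Set Qd = Qs: 785.5 - P = 690.25 + 0.5P, so 95.25 = 1.5P and P* = 63.5.
Then Q* = 785.5 - 63.5 = 722.
After the shift, demand is Qd = 1010.5 - P.
New equilibrium: 320.25 = 1.5P, so P = 213.5 and Q = 797.
ΔP = 213.5 - 63.5 = 150.

ΔP = 150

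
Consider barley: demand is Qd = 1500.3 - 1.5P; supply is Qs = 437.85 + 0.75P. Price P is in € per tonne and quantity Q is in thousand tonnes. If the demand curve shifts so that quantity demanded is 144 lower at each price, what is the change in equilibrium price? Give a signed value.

ΔP = -64

Set Qd = Qs: 1500.3 - 1.5P = 437.85 + 0.75P, so 1062.45 = 2.25P and P* = 472.2.
From the demand curve, Q* = 1500.3 - 1.5(472.2) = 792.
After the shift, demand is Qd = 1356.3 - 1.5P.
New equilibrium: 918.45 = 2.25P, so P = 408.2 and Q = 744.
ΔP = 408.2 - 472.2 = -64.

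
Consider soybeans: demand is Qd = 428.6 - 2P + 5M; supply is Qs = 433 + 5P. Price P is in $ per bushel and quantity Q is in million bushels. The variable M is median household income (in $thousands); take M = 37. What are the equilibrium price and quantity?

P* = 25.8, Q* = 562

With M = 37, demand is Qd = 613.6 - 2P.
The market clears where 613.6 - 2P = 433 + 5P. Rearranging, 7P = 180.6, hence P* = 25.8.
Substitute back: Q* = 613.6 - 2(25.8) = 562.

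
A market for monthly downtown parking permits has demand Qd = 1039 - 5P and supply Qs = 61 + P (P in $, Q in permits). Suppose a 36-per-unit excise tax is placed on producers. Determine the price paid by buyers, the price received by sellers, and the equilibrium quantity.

With a tax of 36 on producers, they supply based on the net price P_s = P_b - 36, so Qs = 25 + P_b.
Market clearing requires 1039 - 5P_b = 25 + P_b; hence 1014 = 6P_b and P_b = 169.
Then P_s = 169 - 36 = 133 and Q = 1039 - 5(169) = 194.

P_b = 169, P_s = 133, Q = 194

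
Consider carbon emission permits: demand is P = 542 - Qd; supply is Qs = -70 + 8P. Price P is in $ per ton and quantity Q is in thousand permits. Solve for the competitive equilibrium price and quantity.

Inverting to quantity form: Qd = 542 - P.
The market clears where 542 - P = -70 + 8P. Rearranging, 9P = 612, hence P* = 68.
Substitute back: Q* = 542 - 68 = 474.

P* = 68, Q* = 474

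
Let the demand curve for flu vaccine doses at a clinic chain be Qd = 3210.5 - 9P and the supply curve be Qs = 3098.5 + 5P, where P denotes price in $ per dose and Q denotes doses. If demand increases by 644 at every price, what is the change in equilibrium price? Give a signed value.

Set Qd = Qs: 3210.5 - 9P = 3098.5 + 5P, so 112 = 14P and P* = 8.
Plugging P* into demand: Q* = 3210.5 - 9(8) = 3138.5.
After the shift, demand is Qd = 3854.5 - 9P.
The new intersection has 756 = 14P, i.e. P = 54, Q = 3368.5.
ΔP = 54 - 8 = 46.

ΔP = 46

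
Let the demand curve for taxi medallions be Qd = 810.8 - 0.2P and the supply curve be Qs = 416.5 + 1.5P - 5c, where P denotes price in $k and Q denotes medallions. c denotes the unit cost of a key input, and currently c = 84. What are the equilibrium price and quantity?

P* = 479, Q* = 715

With c = 84, supply is Qs = -3.5 + 1.5P.
Equating demand and supply, 810.8 - 0.2P = -3.5 + 1.5P gives 1.7P = 814.3, so P* = 479.
Then Q* = 810.8 - 0.2(479) = 715.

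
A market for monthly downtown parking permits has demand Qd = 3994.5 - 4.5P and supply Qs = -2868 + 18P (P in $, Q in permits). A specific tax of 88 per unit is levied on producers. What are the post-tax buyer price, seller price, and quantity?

P_b = 375.4, P_s = 287.4, Q = 2305.2

The tax drives a wedge P_b - P_s = 88. Substituting P_s = P_b - 88 into supply: Qs = -4452 + 18P_b.
Equate demand and the shifted supply: 3994.5 - 4.5P_b = -4452 + 18P_b, giving 22.5P_b = 8446.5, so P_b = 375.4.
Then P_s = 375.4 - 88 = 287.4 and Q = 3994.5 - 4.5(375.4) = 2305.2.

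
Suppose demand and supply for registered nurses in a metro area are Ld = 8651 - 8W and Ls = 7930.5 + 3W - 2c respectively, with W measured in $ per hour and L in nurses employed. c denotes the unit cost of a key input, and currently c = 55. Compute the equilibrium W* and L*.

With c = 55, supply is Ls = 7820.5 + 3W.
The market clears where 8651 - 8W = 7820.5 + 3W. Rearranging, 11W = 830.5, hence W* = 75.5.
From the demand curve, L* = 8651 - 8(75.5) = 8047.

W* = 75.5, L* = 8047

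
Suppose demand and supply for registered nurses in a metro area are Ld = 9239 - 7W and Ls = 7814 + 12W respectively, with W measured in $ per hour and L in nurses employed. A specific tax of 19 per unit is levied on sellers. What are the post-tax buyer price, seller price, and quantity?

W_b = 87, W_s = 68, L = 8630

The tax drives a wedge W_b - W_s = 19. Substituting W_s = W_b - 19 into supply: Ls = 7586 + 12W_b.
Market clearing requires 9239 - 7W_b = 7586 + 12W_b; hence 1653 = 19W_b and W_b = 87.
So W_s = 68 and the quantity traded is L = 9239 - 7(87) = 8630.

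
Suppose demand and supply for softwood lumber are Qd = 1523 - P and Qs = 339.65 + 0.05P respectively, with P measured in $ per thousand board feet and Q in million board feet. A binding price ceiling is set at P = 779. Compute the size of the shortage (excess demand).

Shortage = 365.4

With P fixed at 779, quantity demanded is 744 and quantity supplied is 378.6.
Shortage = Qd - Qs = 744 - 378.6 = 365.4.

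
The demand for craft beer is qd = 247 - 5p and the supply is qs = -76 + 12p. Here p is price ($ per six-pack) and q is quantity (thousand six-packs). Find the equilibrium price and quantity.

Set qd = qs: 247 - 5p = -76 + 12p, so 323 = 17p and p* = 19.
Plugging p* into demand: q* = 247 - 5(19) = 152.

p* = 19, q* = 152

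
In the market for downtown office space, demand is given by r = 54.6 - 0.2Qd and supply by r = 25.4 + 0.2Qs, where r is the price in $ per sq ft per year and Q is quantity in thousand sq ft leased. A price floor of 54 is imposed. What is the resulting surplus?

Rewriting in direct form: Qd = 273 - 5r and Qs = -127 + 5r.
With r fixed at 54, quantity demanded is 3 and quantity supplied is 143.
Surplus = Qs - Qd = 143 - 3 = 140.

Surplus = 140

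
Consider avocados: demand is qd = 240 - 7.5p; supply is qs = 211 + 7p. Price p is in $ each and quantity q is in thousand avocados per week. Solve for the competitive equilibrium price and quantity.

Set qd = qs: 240 - 7.5p = 211 + 7p, so 29 = 14.5p and p* = 2.
Substitute back: q* = 240 - 7.5(2) = 225.

p* = 2, q* = 225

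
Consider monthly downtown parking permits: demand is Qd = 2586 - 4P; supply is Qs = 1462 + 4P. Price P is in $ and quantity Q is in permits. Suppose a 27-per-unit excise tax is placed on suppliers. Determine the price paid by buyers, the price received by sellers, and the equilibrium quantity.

The tax drives a wedge P_b - P_s = 27. Substituting P_s = P_b - 27 into supply: Qs = 1354 + 4P_b.
Equate demand and the shifted supply: 2586 - 4P_b = 1354 + 4P_b, giving 8P_b = 1232, so P_b = 154.
Then P_s = 154 - 27 = 127 and Q = 2586 - 4(154) = 1970.

P_b = 154, P_s = 127, Q = 1970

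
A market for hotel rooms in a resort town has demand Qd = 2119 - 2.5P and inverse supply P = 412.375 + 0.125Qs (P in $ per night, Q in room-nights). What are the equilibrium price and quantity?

Solving each curve for Q: Qs = -3299 + 8P.
At equilibrium Qd = Qs, so 2119 - 2.5P = -3299 + 8P; collecting terms, 5418 = 10.5P and P* = 516.
From the demand curve, Q* = 2119 - 2.5(516) = 829.

P* = 516, Q* = 829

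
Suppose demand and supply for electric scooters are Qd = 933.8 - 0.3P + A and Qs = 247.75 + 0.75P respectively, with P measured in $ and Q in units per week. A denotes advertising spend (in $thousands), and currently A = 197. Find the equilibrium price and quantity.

With A = 197, demand is Qd = 1130.8 - 0.3P.
Set Qd = Qs: 1130.8 - 0.3P = 247.75 + 0.75P, so 883.05 = 1.05P and P* = 841.
Then Q* = 1130.8 - 0.3(841) = 878.5.

P* = 841, Q* = 878.5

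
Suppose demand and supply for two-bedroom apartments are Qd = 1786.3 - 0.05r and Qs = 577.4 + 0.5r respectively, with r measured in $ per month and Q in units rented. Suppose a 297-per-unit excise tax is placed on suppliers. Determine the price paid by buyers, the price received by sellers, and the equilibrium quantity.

Suppliers keep r_s = r_b - 297 per unit, so supply in terms of the buyer price is Qs = 428.9 + 0.5r_b.
Equate demand and the shifted supply: 1786.3 - 0.05r_b = 428.9 + 0.5r_b, giving 0.55r_b = 1357.4, so r_b = 2468.
So r_s = 2171 and the quantity traded is Q = 1786.3 - 0.05(2468) = 1662.9.

r_b = 2468, r_s = 2171, Q = 1662.9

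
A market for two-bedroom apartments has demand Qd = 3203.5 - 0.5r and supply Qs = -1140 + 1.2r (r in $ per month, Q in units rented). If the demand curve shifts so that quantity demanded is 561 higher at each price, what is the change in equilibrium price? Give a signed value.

The market clears where 3203.5 - 0.5r = -1140 + 1.2r. Rearranging, 1.7r = 4343.5, hence r* = 2555.
Plugging r* into demand: Q* = 3203.5 - 0.5(2555) = 1926.
After the shift, demand is Qd = 3764.5 - 0.5r.
New equilibrium: 4904.5 = 1.7r, so r = 2885 and Q = 2322.
Δr = 2885 - 2555 = 330.

Δr = 330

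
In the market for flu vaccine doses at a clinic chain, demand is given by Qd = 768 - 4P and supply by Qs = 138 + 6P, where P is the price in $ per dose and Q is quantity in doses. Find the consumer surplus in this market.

Consumer surplus = 33282

The market clears where 768 - 4P = 138 + 6P. Rearranging, 10P = 630, hence P* = 63.
From the demand curve, Q* = 768 - 4(63) = 516.
Demand choke price (Qd = 0): P = 768/4 = 192. Consumer surplus = ½ × (192 - 63) × 516 = 33282.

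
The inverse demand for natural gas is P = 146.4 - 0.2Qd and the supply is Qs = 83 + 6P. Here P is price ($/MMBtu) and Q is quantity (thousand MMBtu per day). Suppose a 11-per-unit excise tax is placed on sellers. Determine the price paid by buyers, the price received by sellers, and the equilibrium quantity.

Rewriting in direct form: Qd = 732 - 5P.
With a tax of 11 on sellers, they supply based on the net price P_s = P_b - 11, so Qs = 17 + 6P_b.
Market clearing requires 732 - 5P_b = 17 + 6P_b; hence 715 = 11P_b and P_b = 65.
Then P_s = 65 - 11 = 54 and Q = 732 - 5(65) = 407.

P_b = 65, P_s = 54, Q = 407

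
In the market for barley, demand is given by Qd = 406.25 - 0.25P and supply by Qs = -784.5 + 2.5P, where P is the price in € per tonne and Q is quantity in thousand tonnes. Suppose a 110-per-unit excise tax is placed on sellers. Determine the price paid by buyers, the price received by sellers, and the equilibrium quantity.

P_b = 533, P_s = 423, Q = 273

With a tax of 110 on sellers, they supply based on the net price P_s = P_b - 110, so Qs = -1059.5 + 2.5P_b.
Set Qd = Qs: 406.25 - 0.25P_b = -1059.5 + 2.5P_b, so 1465.75 = 2.75P_b and P_b = 533.
So P_s = 423 and the quantity traded is Q = 406.25 - 0.25(533) = 273.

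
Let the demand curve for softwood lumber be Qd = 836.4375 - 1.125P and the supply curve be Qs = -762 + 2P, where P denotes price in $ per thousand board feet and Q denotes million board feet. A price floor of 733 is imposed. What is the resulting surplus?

Surplus = 692.1875

With P fixed at 733, quantity demanded is 11.8125 and quantity supplied is 704.
Surplus = Qs - Qd = 704 - 11.8125 = 692.1875.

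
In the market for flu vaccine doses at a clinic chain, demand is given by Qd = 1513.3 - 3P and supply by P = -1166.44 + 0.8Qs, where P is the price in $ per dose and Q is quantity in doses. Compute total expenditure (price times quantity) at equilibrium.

In direct form, Qs = 1458.05 + 1.25P.
Equating demand and supply, 1513.3 - 3P = 1458.05 + 1.25P gives 4.25P = 55.25, so P* = 13.
Then Q* = 1513.3 - 3(13) = 1474.3.
Total expenditure = P* × Q* = 13 × 1474.3 = 19165.9.

Total expenditure = 19165.9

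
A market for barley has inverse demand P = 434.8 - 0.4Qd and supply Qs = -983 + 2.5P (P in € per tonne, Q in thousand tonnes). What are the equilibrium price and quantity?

Inverting to quantity form: Qd = 1087 - 2.5P.
Equating demand and supply, 1087 - 2.5P = -983 + 2.5P gives 5P = 2070, so P* = 414.
Substitute back: Q* = 1087 - 2.5(414) = 52.

P* = 414, Q* = 52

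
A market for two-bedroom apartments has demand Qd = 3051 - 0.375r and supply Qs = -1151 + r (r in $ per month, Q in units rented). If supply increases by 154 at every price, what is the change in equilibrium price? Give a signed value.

Δr = -112

Set Qd = Qs: 3051 - 0.375r = -1151 + r, so 4202 = 1.375r and r* = 3056.
From the demand curve, Q* = 3051 - 0.375(3056) = 1905.
After the shift, supply is Qs = -997 + r.
Re-solving, 1.375r = 4048 gives r = 2944 and Q = 1947.
Δr = 2944 - 3056 = -112.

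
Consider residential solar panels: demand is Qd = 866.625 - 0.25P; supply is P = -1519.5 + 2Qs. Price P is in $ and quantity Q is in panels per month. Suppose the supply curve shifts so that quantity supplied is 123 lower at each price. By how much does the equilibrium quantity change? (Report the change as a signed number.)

ΔQ = -41

In direct form, Qs = 759.75 + 0.5P.
Equating demand and supply, 866.625 - 0.25P = 759.75 + 0.5P gives 0.75P = 106.875, so P* = 142.5.
Substitute back: Q* = 866.625 - 0.25(142.5) = 831.
After the shift, supply is Qs = 636.75 + 0.5P.
New equilibrium: 229.875 = 0.75P, so P = 306.5 and Q = 790.
ΔQ = 790 - 831 = -41.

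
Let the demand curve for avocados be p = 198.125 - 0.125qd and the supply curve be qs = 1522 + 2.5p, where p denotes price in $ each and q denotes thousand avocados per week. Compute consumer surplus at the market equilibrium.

Consumer surplus = 147648.0625

Inverting to quantity form: qd = 1585 - 8p.
At equilibrium qd = qs, so 1585 - 8p = 1522 + 2.5p; collecting terms, 63 = 10.5p and p* = 6.
From the demand curve, q* = 1585 - 8(6) = 1537.
Demand choke price (qd = 0): p = 1585/8 = 198.125. Consumer surplus = ½ × (198.125 - 6) × 1537 = 147648.0625.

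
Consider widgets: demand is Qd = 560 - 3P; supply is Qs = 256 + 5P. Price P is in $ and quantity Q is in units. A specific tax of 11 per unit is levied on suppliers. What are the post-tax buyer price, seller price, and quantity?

Suppliers keep P_s = P_b - 11 per unit, so supply in terms of the buyer price is Qs = 201 + 5P_b.
Set Qd = Qs: 560 - 3P_b = 201 + 5P_b, so 359 = 8P_b and P_b = 44.875.
Then P_s = 44.875 - 11 = 33.875 and Q = 560 - 3(44.875) = 425.375.

P_b = 44.875, P_s = 33.875, Q = 425.375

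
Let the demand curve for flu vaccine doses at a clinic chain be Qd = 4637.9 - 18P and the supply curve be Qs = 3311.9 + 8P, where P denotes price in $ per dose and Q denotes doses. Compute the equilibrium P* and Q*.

At equilibrium Qd = Qs, so 4637.9 - 18P = 3311.9 + 8P; collecting terms, 1326 = 26P and P* = 51.
Substitute back: Q* = 4637.9 - 18(51) = 3719.9.

P* = 51, Q* = 3719.9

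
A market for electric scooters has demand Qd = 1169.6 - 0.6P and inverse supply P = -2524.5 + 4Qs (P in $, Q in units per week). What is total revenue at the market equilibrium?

Total revenue = 500148.25

Rewriting in direct form: Qs = 631.125 + 0.25P.
The market clears where 1169.6 - 0.6P = 631.125 + 0.25P. Rearranging, 0.85P = 538.475, hence P* = 633.5.
From the demand curve, Q* = 1169.6 - 0.6(633.5) = 789.5.
Total revenue = P* × Q* = 633.5 × 789.5 = 500148.25.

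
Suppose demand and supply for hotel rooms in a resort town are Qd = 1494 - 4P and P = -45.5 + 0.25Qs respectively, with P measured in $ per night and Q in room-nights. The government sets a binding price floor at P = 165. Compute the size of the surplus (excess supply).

Solving each curve for Q: Qs = 182 + 4P.
Evaluating both curves at the floor price 165 gives Qd = 834, Qs = 842.
Surplus = Qs - Qd = 842 - 834 = 8.

Surplus = 8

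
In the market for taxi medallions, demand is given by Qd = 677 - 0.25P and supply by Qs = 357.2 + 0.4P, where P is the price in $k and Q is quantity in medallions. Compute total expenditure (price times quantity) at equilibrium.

Total expenditure = 272568

At equilibrium Qd = Qs, so 677 - 0.25P = 357.2 + 0.4P; collecting terms, 319.8 = 0.65P and P* = 492.
Then Q* = 677 - 0.25(492) = 554.
Total expenditure = P* × Q* = 492 × 554 = 272568.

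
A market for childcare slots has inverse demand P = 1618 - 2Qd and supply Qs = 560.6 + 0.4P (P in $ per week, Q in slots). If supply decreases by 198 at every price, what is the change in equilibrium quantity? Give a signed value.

ΔQ = -110

Solving each curve for Q: Qd = 809 - 0.5P.
Equating demand and supply, 809 - 0.5P = 560.6 + 0.4P gives 0.9P = 248.4, so P* = 276.
From the demand curve, Q* = 809 - 0.5(276) = 671.
After the shift, supply is Qs = 362.6 + 0.4P.
New equilibrium: 446.4 = 0.9P, so P = 496 and Q = 561.
ΔQ = 561 - 671 = -110.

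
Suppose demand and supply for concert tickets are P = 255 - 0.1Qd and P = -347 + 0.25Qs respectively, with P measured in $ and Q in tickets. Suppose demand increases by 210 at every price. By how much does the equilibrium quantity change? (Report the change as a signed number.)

ΔQ = 60

In direct form, Qd = 2550 - 10P and Qs = 1388 + 4P.
Equating demand and supply, 2550 - 10P = 1388 + 4P gives 14P = 1162, so P* = 83.
Substitute back: Q* = 2550 - 10(83) = 1720.
After the shift, demand is Qd = 2760 - 10P.
New equilibrium: 1372 = 14P, so P = 98 and Q = 1780.
ΔQ = 1780 - 1720 = 60.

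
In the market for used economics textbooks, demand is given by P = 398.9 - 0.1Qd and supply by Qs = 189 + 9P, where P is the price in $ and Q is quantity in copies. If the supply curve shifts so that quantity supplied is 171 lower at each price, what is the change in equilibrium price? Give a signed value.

ΔP = 9

Inverting to quantity form: Qd = 3989 - 10P.
The market clears where 3989 - 10P = 189 + 9P. Rearranging, 19P = 3800, hence P* = 200.
Substitute back: Q* = 3989 - 10(200) = 1989.
After the shift, supply is Qs = 18 + 9P.
New equilibrium: 3971 = 19P, so P = 209 and Q = 1899.
ΔP = 209 - 200 = 9.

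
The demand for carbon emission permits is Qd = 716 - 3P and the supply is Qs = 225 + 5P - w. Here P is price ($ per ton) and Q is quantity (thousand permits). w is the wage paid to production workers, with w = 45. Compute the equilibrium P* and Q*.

P* = 67, Q* = 515

With w = 45, supply is Qs = 180 + 5P.
Set Qd = Qs: 716 - 3P = 180 + 5P, so 536 = 8P and P* = 67.
Plugging P* into demand: Q* = 716 - 3(67) = 515.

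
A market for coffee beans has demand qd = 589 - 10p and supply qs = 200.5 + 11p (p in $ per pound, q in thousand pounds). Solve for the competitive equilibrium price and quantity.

Set qd = qs: 589 - 10p = 200.5 + 11p, so 388.5 = 21p and p* = 18.5.
Substitute back: q* = 589 - 10(18.5) = 404.

p* = 18.5, q* = 404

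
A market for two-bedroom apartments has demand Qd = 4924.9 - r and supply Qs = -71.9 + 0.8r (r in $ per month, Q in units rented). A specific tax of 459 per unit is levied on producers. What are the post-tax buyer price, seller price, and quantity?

r_b = 2980, r_s = 2521, Q = 1944.9

Producers keep r_s = r_b - 459 per unit, so supply in terms of the buyer price is Qs = -439.1 + 0.8r_b.
Market clearing requires 4924.9 - r_b = -439.1 + 0.8r_b; hence 5364 = 1.8r_b and r_b = 2980.
So r_s = 2521 and the quantity traded is Q = 4924.9 - 2980 = 1944.9.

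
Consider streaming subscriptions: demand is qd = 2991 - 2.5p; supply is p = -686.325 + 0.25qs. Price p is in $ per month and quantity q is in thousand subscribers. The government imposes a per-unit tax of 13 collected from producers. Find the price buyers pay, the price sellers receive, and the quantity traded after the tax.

p_b = 45.8, p_s = 32.8, q = 2876.5

Inverting to quantity form: qs = 2745.3 + 4p.
Producers keep p_s = p_b - 13 per unit, so supply in terms of the buyer price is qs = 2693.3 + 4p_b.
Market clearing requires 2991 - 2.5p_b = 2693.3 + 4p_b; hence 297.7 = 6.5p_b and p_b = 45.8.
So p_s = 32.8 and the quantity traded is q = 2991 - 2.5(45.8) = 2876.5.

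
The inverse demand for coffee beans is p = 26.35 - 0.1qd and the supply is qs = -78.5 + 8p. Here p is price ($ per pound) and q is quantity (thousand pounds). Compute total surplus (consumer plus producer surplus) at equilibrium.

Solving each curve for q: qd = 263.5 - 10p.
Equating demand and supply, 263.5 - 10p = -78.5 + 8p gives 18p = 342, so p* = 19.
Then q* = 263.5 - 10(19) = 73.5.
Demand choke price = 26.35; supply choke price = 9.8125. CS = ½(26.35 - 19)(73.5) = 270.1125; PS = ½(19 - 9.8125)(73.5) = 337.640625. Total surplus = 607.753125.

Total surplus = 607.753125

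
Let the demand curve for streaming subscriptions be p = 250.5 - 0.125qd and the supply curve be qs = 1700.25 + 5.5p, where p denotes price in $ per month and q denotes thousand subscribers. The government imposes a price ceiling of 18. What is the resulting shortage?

In direct form, qd = 2004 - 8p.
At p = 18: qd = 1860 and qs = 1799.25.
Shortage = qd - qs = 1860 - 1799.25 = 60.75.

Shortage = 60.75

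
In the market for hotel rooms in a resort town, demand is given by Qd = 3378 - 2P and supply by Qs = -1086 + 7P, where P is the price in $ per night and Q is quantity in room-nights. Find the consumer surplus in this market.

Equating demand and supply, 3378 - 2P = -1086 + 7P gives 9P = 4464, so P* = 496.
From the demand curve, Q* = 3378 - 2(496) = 2386.
Demand choke price (Qd = 0): P = 3378/2 = 1689. Consumer surplus = ½ × (1689 - 496) × 2386 = 1423249.

Consumer surplus = 1423249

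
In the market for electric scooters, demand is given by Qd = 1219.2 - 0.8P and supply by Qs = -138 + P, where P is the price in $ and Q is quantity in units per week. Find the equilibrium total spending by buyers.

Total spending by buyers = 464464

The market clears where 1219.2 - 0.8P = -138 + P. Rearranging, 1.8P = 1357.2, hence P* = 754.
Plugging P* into demand: Q* = 1219.2 - 0.8(754) = 616.
Total spending by buyers = P* × Q* = 754 × 616 = 464464.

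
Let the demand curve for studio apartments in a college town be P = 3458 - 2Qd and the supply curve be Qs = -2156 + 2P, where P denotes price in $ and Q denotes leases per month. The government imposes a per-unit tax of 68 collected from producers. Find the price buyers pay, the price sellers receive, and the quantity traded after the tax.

P_b = 1608.4, P_s = 1540.4, Q = 924.8

Solving each curve for Q: Qd = 1729 - 0.5P.
With a tax of 68 on producers, they supply based on the net price P_s = P_b - 68, so Qs = -2292 + 2P_b.
Market clearing requires 1729 - 0.5P_b = -2292 + 2P_b; hence 4021 = 2.5P_b and P_b = 1608.4.
Then P_s = 1608.4 - 68 = 1540.4 and Q = 1729 - 0.5(1608.4) = 924.8.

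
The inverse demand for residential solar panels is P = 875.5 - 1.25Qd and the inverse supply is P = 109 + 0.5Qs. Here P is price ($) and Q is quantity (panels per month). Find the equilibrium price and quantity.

In direct form, Qd = 700.4 - 0.8P and Qs = -218 + 2P.
Equating demand and supply, 700.4 - 0.8P = -218 + 2P gives 2.8P = 918.4, so P* = 328.
Then Q* = 700.4 - 0.8(328) = 438.

P* = 328, Q* = 438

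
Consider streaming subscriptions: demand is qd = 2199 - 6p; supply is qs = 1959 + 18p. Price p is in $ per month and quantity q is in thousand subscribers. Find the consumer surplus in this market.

Consumer surplus = 381276.75

Set qd = qs: 2199 - 6p = 1959 + 18p, so 240 = 24p and p* = 10.
Plugging p* into demand: q* = 2199 - 6(10) = 2139.
Demand choke price (qd = 0): p = 2199/6 = 366.5. Consumer surplus = ½ × (366.5 - 10) × 2139 = 381276.75.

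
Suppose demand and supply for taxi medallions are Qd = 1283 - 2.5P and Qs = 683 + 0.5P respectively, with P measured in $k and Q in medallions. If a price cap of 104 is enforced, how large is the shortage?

Shortage = 288

With P fixed at 104, quantity demanded is 1023 and quantity supplied is 735.
Shortage = Qd - Qs = 1023 - 735 = 288.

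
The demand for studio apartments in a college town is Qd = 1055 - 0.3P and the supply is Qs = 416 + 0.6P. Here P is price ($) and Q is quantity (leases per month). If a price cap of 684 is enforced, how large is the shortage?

Shortage = 23.4

At P = 684: Qd = 849.8 and Qs = 826.4.
Shortage = Qd - Qs = 849.8 - 826.4 = 23.4.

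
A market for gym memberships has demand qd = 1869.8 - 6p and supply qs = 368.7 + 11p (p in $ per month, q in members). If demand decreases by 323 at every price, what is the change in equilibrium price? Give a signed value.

Δp = -19

At equilibrium qd = qs, so 1869.8 - 6p = 368.7 + 11p; collecting terms, 1501.1 = 17p and p* = 88.3.
Then q* = 1869.8 - 6(88.3) = 1340.
After the shift, demand is qd = 1546.8 - 6p.
Re-solving, 17p = 1178.1 gives p = 69.3 and q = 1131.
Δp = 69.3 - 88.3 = -19.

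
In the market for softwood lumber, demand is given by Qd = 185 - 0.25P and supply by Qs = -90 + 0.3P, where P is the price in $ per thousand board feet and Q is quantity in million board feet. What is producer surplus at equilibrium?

Set Qd = Qs: 185 - 0.25P = -90 + 0.3P, so 275 = 0.55P and P* = 500.
Then Q* = 185 - 0.25(500) = 60.
Supply choke price (Qs = 0): P = 300. Producer surplus = ½ × (500 - 300) × 60 = 6000.

Producer surplus = 6000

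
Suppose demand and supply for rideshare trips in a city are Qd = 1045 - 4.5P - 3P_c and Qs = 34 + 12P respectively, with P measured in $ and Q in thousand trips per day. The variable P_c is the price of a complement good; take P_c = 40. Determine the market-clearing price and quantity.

With P_c = 40, demand is Qd = 925 - 4.5P.
At equilibrium Qd = Qs, so 925 - 4.5P = 34 + 12P; collecting terms, 891 = 16.5P and P* = 54.
Substitute back: Q* = 925 - 4.5(54) = 682.

P* = 54, Q* = 682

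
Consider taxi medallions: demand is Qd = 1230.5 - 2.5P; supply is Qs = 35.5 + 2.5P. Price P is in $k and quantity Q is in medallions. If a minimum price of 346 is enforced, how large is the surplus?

Evaluating both curves at the floor price 346 gives Qd = 365.5, Qs = 900.5.
Surplus = Qs - Qd = 900.5 - 365.5 = 535.

Surplus = 535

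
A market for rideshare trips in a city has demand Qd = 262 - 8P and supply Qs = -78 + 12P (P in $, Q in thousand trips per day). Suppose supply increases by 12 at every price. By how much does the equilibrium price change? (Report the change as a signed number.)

The market clears where 262 - 8P = -78 + 12P. Rearranging, 20P = 340, hence P* = 17.
Then Q* = 262 - 8(17) = 126.
After the shift, supply is Qs = -66 + 12P.
The new intersection has 328 = 20P, i.e. P = 16.4, Q = 130.8.
ΔP = 16.4 - 17 = -0.6.

ΔP = -0.6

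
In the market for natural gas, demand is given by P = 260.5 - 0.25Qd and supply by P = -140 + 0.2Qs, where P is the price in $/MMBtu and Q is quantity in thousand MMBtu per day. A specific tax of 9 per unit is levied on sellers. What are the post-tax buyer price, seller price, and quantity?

P_b = 43, P_s = 34, Q = 870

Rewriting in direct form: Qd = 1042 - 4P and Qs = 700 + 5P.
With a tax of 9 on sellers, they supply based on the net price P_s = P_b - 9, so Qs = 655 + 5P_b.
Market clearing requires 1042 - 4P_b = 655 + 5P_b; hence 387 = 9P_b and P_b = 43.
So P_s = 34 and the quantity traded is Q = 1042 - 4(43) = 870.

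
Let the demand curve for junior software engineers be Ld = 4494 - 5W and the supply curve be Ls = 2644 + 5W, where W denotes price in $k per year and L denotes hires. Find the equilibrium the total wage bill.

The total wage bill = 660265

Equating demand and supply, 4494 - 5W = 2644 + 5W gives 10W = 1850, so W* = 185.
From the demand curve, L* = 4494 - 5(185) = 3569.
The total wage bill = W* × L* = 185 × 3569 = 660265.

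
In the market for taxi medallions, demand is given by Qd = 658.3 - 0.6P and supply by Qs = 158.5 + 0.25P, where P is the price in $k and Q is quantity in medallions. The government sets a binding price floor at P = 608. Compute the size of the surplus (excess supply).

Surplus = 17

At P = 608: Qd = 293.5 and Qs = 310.5.
Surplus = Qs - Qd = 310.5 - 293.5 = 17.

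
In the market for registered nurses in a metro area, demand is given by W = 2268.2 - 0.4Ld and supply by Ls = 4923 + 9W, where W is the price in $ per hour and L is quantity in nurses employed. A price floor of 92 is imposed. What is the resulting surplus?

Surplus = 310.5

Rewriting in direct form: Ld = 5670.5 - 2.5W.
Evaluating both curves at the floor price 92 gives Ld = 5440.5, Ls = 5751.
Surplus = Ls - Ld = 5751 - 5440.5 = 310.5.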